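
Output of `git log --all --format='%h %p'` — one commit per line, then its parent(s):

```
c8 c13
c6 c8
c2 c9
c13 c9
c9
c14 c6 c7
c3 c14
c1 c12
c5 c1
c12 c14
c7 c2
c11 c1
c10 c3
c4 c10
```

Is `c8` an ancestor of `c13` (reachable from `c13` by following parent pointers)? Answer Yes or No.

Ancestors of c13: {c13, c9}.
c8 is not in that set, so it is not an ancestor of c13.

No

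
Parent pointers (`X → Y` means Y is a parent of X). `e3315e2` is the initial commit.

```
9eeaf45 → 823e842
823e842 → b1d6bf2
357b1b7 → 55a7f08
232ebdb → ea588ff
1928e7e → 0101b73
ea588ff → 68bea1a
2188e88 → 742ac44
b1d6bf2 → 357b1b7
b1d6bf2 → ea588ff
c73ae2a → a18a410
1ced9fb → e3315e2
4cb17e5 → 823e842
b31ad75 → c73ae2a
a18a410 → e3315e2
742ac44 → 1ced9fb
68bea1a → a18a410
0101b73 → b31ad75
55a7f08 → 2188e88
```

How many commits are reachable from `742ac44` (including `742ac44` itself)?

3

Walking parent pointers from 742ac44: reachable set = {1ced9fb, 742ac44, e3315e2}.
That is 3 commits.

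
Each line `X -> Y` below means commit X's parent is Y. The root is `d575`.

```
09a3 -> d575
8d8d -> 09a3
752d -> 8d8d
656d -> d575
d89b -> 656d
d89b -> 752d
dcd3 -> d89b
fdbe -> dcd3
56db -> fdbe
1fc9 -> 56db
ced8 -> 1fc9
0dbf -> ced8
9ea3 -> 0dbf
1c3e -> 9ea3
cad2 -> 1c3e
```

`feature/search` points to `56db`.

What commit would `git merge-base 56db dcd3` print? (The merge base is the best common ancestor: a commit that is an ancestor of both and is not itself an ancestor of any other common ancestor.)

dcd3

Ancestors of 56db: {09a3, 56db, 656d, 752d, 8d8d, d575, d89b, dcd3, fdbe}.
Ancestors of dcd3: {09a3, 656d, 752d, 8d8d, d575, d89b, dcd3}.
Common ancestors: {09a3, 656d, 752d, 8d8d, d575, d89b, dcd3}.
Among these, dcd3 is not an ancestor of any other common ancestor — it is the merge base.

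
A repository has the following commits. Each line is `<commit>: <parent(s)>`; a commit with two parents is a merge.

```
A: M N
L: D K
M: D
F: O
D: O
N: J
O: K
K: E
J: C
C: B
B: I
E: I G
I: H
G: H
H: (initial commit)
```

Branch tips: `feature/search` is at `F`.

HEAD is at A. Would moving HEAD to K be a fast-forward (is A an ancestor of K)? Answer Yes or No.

No

A fast-forward from A to K is possible iff A is an ancestor of K.
Ancestors of K: {E, G, H, I, K}.
A is not among them, so fast-forward is not possible.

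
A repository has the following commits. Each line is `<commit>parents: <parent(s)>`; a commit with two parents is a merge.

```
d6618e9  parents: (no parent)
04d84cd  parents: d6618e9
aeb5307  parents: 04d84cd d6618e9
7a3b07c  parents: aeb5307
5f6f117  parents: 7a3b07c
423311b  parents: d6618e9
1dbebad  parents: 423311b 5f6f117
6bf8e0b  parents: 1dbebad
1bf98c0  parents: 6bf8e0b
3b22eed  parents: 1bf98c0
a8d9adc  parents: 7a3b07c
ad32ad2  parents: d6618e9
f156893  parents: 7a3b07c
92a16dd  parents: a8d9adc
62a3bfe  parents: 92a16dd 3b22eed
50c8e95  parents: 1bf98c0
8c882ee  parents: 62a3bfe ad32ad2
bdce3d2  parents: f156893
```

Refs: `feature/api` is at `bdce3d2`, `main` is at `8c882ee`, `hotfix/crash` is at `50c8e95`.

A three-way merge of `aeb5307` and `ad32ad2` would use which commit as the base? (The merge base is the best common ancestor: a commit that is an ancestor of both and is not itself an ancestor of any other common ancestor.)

d6618e9

Ancestors of aeb5307: {04d84cd, aeb5307, d6618e9}.
Ancestors of ad32ad2: {ad32ad2, d6618e9}.
Common ancestors: {d6618e9}.
The only common ancestor is d6618e9, so it is the merge base.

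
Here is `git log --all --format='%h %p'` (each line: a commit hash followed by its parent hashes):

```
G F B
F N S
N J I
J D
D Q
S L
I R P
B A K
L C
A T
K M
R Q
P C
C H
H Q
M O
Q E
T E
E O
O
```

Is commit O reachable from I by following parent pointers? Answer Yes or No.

Yes

Ancestors of I (commits reachable by following parents): {C, E, H, I, O, P, Q, R}.
O is in that set, so it is an ancestor of I.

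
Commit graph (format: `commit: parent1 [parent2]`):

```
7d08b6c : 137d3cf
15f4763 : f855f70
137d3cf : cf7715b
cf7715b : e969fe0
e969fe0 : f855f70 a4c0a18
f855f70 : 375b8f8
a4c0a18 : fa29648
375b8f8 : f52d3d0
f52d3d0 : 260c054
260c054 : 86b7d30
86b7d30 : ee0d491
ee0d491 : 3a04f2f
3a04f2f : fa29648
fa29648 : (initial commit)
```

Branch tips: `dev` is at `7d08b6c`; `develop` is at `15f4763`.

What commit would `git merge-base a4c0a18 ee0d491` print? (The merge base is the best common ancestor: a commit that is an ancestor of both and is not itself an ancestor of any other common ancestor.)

Ancestors of a4c0a18: {a4c0a18, fa29648}.
Ancestors of ee0d491: {3a04f2f, ee0d491, fa29648}.
Common ancestors: {fa29648}.
The only common ancestor is fa29648, so it is the merge base.

fa29648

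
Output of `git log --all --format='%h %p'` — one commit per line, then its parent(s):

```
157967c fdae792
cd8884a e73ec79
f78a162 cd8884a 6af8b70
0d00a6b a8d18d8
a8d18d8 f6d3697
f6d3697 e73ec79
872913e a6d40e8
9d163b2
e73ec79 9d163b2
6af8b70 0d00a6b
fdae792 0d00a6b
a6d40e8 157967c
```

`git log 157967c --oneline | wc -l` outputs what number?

Walking parent pointers from 157967c: reachable set = {0d00a6b, 157967c, 9d163b2, a8d18d8, e73ec79, f6d3697, fdae792}.
That is 7 commits.

7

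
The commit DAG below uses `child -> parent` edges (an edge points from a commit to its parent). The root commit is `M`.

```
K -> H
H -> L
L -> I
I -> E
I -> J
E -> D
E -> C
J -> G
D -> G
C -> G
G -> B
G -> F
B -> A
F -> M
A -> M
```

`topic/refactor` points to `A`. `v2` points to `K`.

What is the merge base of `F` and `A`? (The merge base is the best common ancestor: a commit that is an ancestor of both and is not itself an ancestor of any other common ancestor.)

Ancestors of F: {F, M}.
Ancestors of A: {A, M}.
Common ancestors: {M}.
The only common ancestor is M, so it is the merge base.

M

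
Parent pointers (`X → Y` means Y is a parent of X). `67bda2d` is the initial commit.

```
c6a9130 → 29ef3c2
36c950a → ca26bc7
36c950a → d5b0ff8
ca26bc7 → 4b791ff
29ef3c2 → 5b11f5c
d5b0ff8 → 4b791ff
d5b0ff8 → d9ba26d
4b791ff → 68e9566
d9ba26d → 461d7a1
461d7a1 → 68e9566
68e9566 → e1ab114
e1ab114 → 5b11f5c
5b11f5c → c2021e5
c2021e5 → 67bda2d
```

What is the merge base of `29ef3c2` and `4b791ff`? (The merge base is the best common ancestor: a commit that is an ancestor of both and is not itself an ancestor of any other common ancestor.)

5b11f5c

Ancestors of 29ef3c2: {29ef3c2, 5b11f5c, 67bda2d, c2021e5}.
Ancestors of 4b791ff: {4b791ff, 5b11f5c, 67bda2d, 68e9566, c2021e5, e1ab114}.
Common ancestors: {5b11f5c, 67bda2d, c2021e5}.
Among these, 5b11f5c is not an ancestor of any other common ancestor — it is the merge base.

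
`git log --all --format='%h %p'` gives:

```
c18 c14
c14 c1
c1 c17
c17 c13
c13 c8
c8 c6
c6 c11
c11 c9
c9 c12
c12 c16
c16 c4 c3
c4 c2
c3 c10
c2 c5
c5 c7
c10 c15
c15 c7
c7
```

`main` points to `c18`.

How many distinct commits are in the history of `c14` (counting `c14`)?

17

Walking parent pointers from c14: reachable set = {c1, c10, c11, c12, c13, c14, c15, c16, c17, c2, c3, c4, c5, c6, c7, c8, c9}.
That is 17 commits.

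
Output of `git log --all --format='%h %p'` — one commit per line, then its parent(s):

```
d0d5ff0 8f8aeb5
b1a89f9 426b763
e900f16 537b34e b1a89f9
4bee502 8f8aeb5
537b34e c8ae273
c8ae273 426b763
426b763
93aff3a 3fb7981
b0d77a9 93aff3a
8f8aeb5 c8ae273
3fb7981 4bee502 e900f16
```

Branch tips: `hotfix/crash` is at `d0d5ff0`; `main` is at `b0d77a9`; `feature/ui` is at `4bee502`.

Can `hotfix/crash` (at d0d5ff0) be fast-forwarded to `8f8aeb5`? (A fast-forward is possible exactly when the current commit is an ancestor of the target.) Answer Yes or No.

No

A fast-forward from d0d5ff0 to 8f8aeb5 is possible iff d0d5ff0 is an ancestor of 8f8aeb5.
Ancestors of 8f8aeb5: {426b763, 8f8aeb5, c8ae273}.
d0d5ff0 is not among them, so fast-forward is not possible.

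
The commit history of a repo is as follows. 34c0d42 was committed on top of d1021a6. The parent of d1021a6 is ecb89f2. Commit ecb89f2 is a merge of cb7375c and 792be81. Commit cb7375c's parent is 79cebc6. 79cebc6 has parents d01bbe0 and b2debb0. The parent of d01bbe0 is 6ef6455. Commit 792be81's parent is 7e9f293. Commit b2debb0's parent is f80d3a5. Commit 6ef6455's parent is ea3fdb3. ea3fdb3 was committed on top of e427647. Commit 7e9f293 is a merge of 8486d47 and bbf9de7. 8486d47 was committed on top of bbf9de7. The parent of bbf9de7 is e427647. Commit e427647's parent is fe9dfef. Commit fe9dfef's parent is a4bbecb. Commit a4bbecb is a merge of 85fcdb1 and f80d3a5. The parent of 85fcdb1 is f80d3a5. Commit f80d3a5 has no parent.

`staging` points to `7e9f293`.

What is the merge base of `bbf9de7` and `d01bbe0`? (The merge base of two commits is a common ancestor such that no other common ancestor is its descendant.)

e427647

Ancestors of bbf9de7: {85fcdb1, a4bbecb, bbf9de7, e427647, f80d3a5, fe9dfef}.
Ancestors of d01bbe0: {6ef6455, 85fcdb1, a4bbecb, d01bbe0, e427647, ea3fdb3, f80d3a5, fe9dfef}.
Common ancestors: {85fcdb1, a4bbecb, e427647, f80d3a5, fe9dfef}.
Among these, e427647 is not an ancestor of any other common ancestor — it is the merge base.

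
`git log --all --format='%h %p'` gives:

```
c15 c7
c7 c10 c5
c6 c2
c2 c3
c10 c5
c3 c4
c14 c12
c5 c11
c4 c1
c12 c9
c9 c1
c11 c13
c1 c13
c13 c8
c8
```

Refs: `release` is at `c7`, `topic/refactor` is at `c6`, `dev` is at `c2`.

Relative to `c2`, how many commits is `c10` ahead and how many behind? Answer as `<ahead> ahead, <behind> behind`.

3 ahead, 4 behind

Reachable from c10: {c10, c11, c13, c5, c8}.
Reachable from c2: {c1, c13, c2, c3, c4, c8}.
Only in c10's history (ahead): {c10, c11, c5} — 3.
Only in c2's history (behind): {c1, c2, c3, c4} — 4.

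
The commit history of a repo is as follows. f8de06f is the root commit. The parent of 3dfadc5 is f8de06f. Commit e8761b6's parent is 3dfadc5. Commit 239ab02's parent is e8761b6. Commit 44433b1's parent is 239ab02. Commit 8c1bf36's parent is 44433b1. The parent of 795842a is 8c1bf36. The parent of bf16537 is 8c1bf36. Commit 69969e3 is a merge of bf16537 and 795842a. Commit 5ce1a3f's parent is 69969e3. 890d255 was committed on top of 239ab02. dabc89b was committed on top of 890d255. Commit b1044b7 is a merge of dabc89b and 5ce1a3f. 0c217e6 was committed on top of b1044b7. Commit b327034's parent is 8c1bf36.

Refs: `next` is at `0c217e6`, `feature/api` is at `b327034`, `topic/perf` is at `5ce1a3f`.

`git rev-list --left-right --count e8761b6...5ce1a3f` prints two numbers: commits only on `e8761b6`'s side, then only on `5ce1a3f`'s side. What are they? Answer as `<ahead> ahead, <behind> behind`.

0 ahead, 7 behind

Reachable from e8761b6: {3dfadc5, e8761b6, f8de06f}.
Reachable from 5ce1a3f: {239ab02, 3dfadc5, 44433b1, 5ce1a3f, 69969e3, 795842a, 8c1bf36, bf16537, e8761b6, f8de06f}.
Only in e8761b6's history (ahead): {} — 0.
Only in 5ce1a3f's history (behind): {239ab02, 44433b1, 5ce1a3f, 69969e3, 795842a, 8c1bf36, bf16537} — 7.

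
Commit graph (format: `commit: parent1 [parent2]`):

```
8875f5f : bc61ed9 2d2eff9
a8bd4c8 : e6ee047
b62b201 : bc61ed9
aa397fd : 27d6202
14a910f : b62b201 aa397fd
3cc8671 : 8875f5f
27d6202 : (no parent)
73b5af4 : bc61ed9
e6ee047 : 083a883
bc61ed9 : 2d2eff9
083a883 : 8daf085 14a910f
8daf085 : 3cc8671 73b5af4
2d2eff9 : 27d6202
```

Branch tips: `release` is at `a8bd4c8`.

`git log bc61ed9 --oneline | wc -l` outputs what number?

Walking parent pointers from bc61ed9: reachable set = {27d6202, 2d2eff9, bc61ed9}.
That is 3 commits.

3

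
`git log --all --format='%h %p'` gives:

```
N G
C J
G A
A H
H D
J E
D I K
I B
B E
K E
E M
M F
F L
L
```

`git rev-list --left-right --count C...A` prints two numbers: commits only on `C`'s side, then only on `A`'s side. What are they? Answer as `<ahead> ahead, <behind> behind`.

Reachable from C: {C, E, F, J, L, M}.
Reachable from A: {A, B, D, E, F, H, I, K, L, M}.
Only in C's history (ahead): {C, J} — 2.
Only in A's history (behind): {A, B, D, H, I, K} — 6.

2 ahead, 6 behind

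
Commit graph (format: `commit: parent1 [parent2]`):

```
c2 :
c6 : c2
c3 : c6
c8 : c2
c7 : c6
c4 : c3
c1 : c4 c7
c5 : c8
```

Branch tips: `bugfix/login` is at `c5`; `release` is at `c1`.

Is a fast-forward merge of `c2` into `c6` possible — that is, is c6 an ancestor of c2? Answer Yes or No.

No

A fast-forward from c6 to c2 is possible iff c6 is an ancestor of c2.
Ancestors of c2: {c2}.
c6 is not among them, so fast-forward is not possible.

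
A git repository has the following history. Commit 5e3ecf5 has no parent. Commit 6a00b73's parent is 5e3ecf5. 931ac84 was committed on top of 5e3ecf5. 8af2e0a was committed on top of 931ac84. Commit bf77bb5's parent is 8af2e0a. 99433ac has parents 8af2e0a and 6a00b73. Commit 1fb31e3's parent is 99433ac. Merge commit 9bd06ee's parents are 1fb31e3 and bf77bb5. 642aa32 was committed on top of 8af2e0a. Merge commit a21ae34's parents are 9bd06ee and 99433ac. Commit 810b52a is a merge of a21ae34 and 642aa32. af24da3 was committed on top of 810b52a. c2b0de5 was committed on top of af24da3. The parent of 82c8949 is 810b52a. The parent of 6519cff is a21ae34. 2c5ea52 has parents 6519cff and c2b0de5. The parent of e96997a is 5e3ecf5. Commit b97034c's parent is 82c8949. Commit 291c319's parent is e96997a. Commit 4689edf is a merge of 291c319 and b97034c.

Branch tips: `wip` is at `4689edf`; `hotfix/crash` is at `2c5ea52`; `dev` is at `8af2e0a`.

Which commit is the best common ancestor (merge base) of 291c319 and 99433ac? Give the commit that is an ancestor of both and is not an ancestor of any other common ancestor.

Ancestors of 291c319: {291c319, 5e3ecf5, e96997a}.
Ancestors of 99433ac: {5e3ecf5, 6a00b73, 8af2e0a, 931ac84, 99433ac}.
Common ancestors: {5e3ecf5}.
The only common ancestor is 5e3ecf5, so it is the merge base.

5e3ecf5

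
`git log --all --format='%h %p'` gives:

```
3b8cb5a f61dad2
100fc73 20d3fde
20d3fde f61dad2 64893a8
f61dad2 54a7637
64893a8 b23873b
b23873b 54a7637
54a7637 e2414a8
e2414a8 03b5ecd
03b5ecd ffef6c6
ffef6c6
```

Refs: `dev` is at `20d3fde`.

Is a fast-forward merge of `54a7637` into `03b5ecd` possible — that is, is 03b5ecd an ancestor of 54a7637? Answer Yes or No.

A fast-forward from 03b5ecd to 54a7637 is possible iff 03b5ecd is an ancestor of 54a7637.
Ancestors of 54a7637: {03b5ecd, 54a7637, e2414a8, ffef6c6}.
03b5ecd is among them, so fast-forward is possible.

Yes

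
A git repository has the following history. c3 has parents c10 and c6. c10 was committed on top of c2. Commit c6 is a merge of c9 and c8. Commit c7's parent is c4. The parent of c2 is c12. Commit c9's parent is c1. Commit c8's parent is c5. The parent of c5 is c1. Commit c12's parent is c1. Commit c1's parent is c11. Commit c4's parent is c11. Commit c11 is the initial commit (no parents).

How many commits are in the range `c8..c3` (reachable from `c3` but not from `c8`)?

Reachable from c3: {c1, c10, c11, c12, c2, c3, c5, c6, c8, c9}.
Reachable from c8: {c1, c11, c5, c8}.
In c3's history but not c8's: {c10, c12, c2, c3, c6, c9} — 6 commits.

6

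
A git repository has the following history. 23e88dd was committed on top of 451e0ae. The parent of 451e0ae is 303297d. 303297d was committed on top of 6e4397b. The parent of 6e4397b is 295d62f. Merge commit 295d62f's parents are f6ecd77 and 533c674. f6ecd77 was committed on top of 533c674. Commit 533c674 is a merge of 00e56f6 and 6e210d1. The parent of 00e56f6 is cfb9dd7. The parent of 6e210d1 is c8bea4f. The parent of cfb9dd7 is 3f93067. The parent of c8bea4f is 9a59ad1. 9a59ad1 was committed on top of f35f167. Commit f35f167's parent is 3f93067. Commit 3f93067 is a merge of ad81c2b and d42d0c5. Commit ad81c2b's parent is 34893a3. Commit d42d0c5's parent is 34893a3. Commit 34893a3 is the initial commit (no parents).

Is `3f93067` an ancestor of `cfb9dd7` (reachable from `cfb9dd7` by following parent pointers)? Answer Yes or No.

Ancestors of cfb9dd7 (commits reachable by following parents): {34893a3, 3f93067, ad81c2b, cfb9dd7, d42d0c5}.
3f93067 is in that set, so it is an ancestor of cfb9dd7.

Yes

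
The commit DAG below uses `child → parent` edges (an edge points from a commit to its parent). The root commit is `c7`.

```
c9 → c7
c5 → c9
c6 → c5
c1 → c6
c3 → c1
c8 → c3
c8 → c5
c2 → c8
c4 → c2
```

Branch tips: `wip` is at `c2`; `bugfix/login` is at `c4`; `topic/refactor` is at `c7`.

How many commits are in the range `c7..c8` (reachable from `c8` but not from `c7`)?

6

Reachable from c8: {c1, c3, c5, c6, c7, c8, c9}.
Reachable from c7: {c7}.
In c8's history but not c7's: {c1, c3, c5, c6, c8, c9} — 6 commits.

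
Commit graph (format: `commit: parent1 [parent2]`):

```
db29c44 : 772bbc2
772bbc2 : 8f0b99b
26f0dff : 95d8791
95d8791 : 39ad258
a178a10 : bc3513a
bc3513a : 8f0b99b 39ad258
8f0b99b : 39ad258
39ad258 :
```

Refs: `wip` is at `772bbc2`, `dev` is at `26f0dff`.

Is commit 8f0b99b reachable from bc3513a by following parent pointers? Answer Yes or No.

Yes

Ancestors of bc3513a (commits reachable by following parents): {39ad258, 8f0b99b, bc3513a}.
8f0b99b is in that set, so it is an ancestor of bc3513a.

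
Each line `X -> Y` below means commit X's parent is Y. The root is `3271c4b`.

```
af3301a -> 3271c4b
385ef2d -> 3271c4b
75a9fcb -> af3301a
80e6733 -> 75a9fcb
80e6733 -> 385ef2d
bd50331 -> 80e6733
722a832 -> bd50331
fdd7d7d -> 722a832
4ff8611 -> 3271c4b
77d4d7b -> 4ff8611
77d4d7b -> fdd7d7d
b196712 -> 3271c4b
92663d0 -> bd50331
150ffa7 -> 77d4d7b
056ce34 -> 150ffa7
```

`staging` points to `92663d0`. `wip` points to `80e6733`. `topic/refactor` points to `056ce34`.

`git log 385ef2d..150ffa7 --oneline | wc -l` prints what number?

Reachable from 150ffa7: {150ffa7, 3271c4b, 385ef2d, 4ff8611, 722a832, 75a9fcb, 77d4d7b, 80e6733, af3301a, bd50331, fdd7d7d}.
Reachable from 385ef2d: {3271c4b, 385ef2d}.
In 150ffa7's history but not 385ef2d's: {150ffa7, 4ff8611, 722a832, 75a9fcb, 77d4d7b, 80e6733, af3301a, bd50331, fdd7d7d} — 9 commits.

9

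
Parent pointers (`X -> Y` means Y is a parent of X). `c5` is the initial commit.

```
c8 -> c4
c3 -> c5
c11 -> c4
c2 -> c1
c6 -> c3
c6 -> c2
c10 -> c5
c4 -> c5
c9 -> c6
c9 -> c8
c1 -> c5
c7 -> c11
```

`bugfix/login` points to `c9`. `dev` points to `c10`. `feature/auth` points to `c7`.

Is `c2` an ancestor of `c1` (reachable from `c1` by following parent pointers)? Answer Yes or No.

No

Ancestors of c1: {c1, c5}.
c2 is not in that set, so it is not an ancestor of c1.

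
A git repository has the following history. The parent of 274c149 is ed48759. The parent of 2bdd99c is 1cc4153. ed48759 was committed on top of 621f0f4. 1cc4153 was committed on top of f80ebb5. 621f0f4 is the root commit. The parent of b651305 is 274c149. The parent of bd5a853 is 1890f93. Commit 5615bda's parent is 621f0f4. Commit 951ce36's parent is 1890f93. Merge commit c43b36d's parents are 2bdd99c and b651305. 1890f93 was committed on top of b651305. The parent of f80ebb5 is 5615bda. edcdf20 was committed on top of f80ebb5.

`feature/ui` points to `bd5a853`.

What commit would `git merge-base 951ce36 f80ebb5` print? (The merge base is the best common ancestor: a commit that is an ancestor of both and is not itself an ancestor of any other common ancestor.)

621f0f4

Ancestors of 951ce36: {1890f93, 274c149, 621f0f4, 951ce36, b651305, ed48759}.
Ancestors of f80ebb5: {5615bda, 621f0f4, f80ebb5}.
Common ancestors: {621f0f4}.
The only common ancestor is 621f0f4, so it is the merge base.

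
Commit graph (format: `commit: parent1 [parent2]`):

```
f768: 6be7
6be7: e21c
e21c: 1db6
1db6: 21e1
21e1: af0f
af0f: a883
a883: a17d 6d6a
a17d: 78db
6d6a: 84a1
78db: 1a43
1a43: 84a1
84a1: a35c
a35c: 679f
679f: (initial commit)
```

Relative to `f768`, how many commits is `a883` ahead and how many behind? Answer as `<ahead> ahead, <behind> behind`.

Reachable from a883: {1a43, 679f, 6d6a, 78db, 84a1, a17d, a35c, a883}.
Reachable from f768: {1a43, 1db6, 21e1, 679f, 6be7, 6d6a, 78db, 84a1, a17d, a35c, a883, af0f, e21c, f768}.
Only in a883's history (ahead): {} — 0.
Only in f768's history (behind): {1db6, 21e1, 6be7, af0f, e21c, f768} — 6.

0 ahead, 6 behind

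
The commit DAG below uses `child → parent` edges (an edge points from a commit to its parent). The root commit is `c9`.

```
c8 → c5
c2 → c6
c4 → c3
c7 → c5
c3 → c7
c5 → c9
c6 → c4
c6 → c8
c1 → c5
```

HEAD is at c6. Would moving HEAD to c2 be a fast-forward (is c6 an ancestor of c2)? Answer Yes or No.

A fast-forward from c6 to c2 is possible iff c6 is an ancestor of c2.
Ancestors of c2: {c2, c3, c4, c5, c6, c7, c8, c9}.
c6 is among them, so fast-forward is possible.

Yes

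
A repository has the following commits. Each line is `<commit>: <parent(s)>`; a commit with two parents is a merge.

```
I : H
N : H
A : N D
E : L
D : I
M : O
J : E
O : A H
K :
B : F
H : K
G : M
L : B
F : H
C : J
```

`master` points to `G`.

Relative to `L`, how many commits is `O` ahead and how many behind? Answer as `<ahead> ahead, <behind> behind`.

5 ahead, 3 behind

Reachable from O: {A, D, H, I, K, N, O}.
Reachable from L: {B, F, H, K, L}.
Only in O's history (ahead): {A, D, I, N, O} — 5.
Only in L's history (behind): {B, F, L} — 3.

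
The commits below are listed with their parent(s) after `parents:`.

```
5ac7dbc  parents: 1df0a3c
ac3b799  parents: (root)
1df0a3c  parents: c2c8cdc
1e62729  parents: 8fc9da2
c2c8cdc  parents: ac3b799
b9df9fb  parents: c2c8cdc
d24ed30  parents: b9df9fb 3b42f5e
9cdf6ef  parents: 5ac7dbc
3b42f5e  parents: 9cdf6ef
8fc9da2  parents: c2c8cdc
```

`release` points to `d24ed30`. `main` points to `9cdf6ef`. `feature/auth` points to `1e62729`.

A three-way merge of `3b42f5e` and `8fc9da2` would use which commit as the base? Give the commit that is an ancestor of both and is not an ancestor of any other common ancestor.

c2c8cdc

Ancestors of 3b42f5e: {1df0a3c, 3b42f5e, 5ac7dbc, 9cdf6ef, ac3b799, c2c8cdc}.
Ancestors of 8fc9da2: {8fc9da2, ac3b799, c2c8cdc}.
Common ancestors: {ac3b799, c2c8cdc}.
Among these, c2c8cdc is not an ancestor of any other common ancestor — it is the merge base.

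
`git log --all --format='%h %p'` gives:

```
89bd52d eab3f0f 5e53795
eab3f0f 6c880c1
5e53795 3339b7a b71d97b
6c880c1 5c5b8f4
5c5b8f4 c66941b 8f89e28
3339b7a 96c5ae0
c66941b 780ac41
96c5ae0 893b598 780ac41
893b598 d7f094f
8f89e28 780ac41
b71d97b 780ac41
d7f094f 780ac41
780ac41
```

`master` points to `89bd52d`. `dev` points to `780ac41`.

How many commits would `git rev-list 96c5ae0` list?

Walking parent pointers from 96c5ae0: reachable set = {780ac41, 893b598, 96c5ae0, d7f094f}.
That is 4 commits.

4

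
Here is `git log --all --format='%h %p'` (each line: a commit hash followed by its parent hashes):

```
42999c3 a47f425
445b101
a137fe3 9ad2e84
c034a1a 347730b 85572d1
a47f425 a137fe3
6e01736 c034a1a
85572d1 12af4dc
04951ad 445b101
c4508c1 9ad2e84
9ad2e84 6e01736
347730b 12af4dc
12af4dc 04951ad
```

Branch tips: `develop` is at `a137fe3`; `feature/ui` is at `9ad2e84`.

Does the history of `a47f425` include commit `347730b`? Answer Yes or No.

Ancestors of a47f425 (commits reachable by following parents): {04951ad, 12af4dc, 347730b, 445b101, 6e01736, 85572d1, 9ad2e84, a137fe3, a47f425, c034a1a}.
347730b is in that set, so it is an ancestor of a47f425.

Yes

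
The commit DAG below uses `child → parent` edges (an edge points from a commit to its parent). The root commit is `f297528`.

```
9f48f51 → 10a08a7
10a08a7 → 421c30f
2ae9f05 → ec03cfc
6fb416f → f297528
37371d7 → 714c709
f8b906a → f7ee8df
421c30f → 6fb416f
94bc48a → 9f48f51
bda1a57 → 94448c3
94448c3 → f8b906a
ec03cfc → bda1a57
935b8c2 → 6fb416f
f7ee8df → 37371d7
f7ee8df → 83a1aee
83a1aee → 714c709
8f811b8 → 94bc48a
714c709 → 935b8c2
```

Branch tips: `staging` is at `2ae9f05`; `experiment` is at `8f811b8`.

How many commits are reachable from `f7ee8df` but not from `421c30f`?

Reachable from f7ee8df: {37371d7, 6fb416f, 714c709, 83a1aee, 935b8c2, f297528, f7ee8df}.
Reachable from 421c30f: {421c30f, 6fb416f, f297528}.
In f7ee8df's history but not 421c30f's: {37371d7, 714c709, 83a1aee, 935b8c2, f7ee8df} — 5 commits.

5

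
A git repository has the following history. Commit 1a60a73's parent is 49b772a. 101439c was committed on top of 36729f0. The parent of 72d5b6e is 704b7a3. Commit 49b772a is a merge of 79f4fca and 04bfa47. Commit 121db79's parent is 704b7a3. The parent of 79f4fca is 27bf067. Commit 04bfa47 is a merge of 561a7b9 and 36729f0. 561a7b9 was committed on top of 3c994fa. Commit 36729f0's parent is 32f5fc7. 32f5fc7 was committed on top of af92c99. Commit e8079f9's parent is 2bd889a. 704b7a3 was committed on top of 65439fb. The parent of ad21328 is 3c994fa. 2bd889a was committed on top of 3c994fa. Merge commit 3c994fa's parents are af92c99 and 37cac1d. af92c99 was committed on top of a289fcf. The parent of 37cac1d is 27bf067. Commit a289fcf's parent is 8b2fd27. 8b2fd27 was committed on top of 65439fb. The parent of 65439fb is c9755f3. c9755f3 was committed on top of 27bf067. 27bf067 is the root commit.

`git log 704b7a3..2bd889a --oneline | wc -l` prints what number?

Reachable from 2bd889a: {27bf067, 2bd889a, 37cac1d, 3c994fa, 65439fb, 8b2fd27, a289fcf, af92c99, c9755f3}.
Reachable from 704b7a3: {27bf067, 65439fb, 704b7a3, c9755f3}.
In 2bd889a's history but not 704b7a3's: {2bd889a, 37cac1d, 3c994fa, 8b2fd27, a289fcf, af92c99} — 6 commits.

6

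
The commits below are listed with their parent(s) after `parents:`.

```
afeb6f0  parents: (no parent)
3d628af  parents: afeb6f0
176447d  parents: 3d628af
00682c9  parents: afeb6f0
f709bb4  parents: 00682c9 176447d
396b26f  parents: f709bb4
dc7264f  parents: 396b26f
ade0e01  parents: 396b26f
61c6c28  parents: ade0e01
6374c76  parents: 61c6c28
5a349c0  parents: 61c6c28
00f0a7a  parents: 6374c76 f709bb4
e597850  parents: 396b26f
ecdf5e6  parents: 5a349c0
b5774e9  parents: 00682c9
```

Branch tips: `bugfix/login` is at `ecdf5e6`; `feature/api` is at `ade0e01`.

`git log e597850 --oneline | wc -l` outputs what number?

7

Walking parent pointers from e597850: reachable set = {00682c9, 176447d, 396b26f, 3d628af, afeb6f0, e597850, f709bb4}.
That is 7 commits.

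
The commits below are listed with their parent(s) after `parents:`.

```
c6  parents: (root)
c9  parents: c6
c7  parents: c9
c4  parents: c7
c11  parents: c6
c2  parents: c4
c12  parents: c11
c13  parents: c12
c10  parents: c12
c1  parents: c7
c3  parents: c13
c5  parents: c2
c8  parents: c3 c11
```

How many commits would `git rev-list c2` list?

Walking parent pointers from c2: reachable set = {c2, c4, c6, c7, c9}.
That is 5 commits.

5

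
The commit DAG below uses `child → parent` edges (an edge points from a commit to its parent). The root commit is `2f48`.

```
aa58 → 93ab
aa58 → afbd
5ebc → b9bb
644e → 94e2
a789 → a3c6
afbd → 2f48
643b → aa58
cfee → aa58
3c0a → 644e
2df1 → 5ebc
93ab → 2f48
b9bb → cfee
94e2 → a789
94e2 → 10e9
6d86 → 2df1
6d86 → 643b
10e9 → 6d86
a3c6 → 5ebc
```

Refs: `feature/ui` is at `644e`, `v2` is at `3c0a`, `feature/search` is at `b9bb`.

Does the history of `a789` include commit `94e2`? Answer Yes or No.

No

Ancestors of a789: {2f48, 5ebc, 93ab, a3c6, a789, aa58, afbd, b9bb, cfee}.
94e2 is not in that set, so it is not an ancestor of a789.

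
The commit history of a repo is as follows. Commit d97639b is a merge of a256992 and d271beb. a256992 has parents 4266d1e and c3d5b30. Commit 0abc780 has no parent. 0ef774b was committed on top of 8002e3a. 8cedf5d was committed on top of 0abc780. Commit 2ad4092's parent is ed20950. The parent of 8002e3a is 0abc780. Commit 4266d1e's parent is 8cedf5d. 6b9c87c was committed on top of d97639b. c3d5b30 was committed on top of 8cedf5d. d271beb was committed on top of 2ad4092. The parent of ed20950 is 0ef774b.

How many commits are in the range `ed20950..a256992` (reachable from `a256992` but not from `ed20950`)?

Reachable from a256992: {0abc780, 4266d1e, 8cedf5d, a256992, c3d5b30}.
Reachable from ed20950: {0abc780, 0ef774b, 8002e3a, ed20950}.
In a256992's history but not ed20950's: {4266d1e, 8cedf5d, a256992, c3d5b30} — 4 commits.

4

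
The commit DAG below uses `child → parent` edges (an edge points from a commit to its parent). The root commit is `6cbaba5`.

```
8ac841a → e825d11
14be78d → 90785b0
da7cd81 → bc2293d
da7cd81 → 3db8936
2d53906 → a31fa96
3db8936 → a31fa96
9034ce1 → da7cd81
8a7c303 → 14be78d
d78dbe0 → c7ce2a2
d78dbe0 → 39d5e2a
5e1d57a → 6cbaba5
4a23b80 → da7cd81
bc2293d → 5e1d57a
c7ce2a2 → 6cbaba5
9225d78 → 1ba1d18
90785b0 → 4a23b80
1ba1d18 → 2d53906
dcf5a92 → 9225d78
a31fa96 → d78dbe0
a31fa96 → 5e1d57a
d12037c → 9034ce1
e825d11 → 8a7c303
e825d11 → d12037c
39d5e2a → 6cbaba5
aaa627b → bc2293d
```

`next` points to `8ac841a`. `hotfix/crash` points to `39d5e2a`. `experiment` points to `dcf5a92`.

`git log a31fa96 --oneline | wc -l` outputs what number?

6

Walking parent pointers from a31fa96: reachable set = {39d5e2a, 5e1d57a, 6cbaba5, a31fa96, c7ce2a2, d78dbe0}.
That is 6 commits.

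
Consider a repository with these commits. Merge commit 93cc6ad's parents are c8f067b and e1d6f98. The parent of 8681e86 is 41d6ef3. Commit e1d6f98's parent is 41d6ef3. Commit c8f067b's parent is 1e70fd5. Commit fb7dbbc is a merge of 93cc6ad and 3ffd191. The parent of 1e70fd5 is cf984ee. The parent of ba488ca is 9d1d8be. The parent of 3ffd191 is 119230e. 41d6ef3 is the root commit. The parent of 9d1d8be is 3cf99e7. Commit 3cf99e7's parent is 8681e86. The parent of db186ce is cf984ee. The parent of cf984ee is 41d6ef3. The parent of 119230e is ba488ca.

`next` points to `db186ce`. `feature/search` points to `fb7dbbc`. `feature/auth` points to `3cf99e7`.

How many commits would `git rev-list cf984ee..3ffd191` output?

6

Reachable from 3ffd191: {119230e, 3cf99e7, 3ffd191, 41d6ef3, 8681e86, 9d1d8be, ba488ca}.
Reachable from cf984ee: {41d6ef3, cf984ee}.
In 3ffd191's history but not cf984ee's: {119230e, 3cf99e7, 3ffd191, 8681e86, 9d1d8be, ba488ca} — 6 commits.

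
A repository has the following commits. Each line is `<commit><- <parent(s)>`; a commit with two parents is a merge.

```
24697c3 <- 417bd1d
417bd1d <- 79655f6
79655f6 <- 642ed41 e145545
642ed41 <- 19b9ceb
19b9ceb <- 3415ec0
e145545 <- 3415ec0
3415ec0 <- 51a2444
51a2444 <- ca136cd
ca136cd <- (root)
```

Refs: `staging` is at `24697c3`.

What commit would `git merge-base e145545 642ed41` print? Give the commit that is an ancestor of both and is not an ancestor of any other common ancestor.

Ancestors of e145545: {3415ec0, 51a2444, ca136cd, e145545}.
Ancestors of 642ed41: {19b9ceb, 3415ec0, 51a2444, 642ed41, ca136cd}.
Common ancestors: {3415ec0, 51a2444, ca136cd}.
Among these, 3415ec0 is not an ancestor of any other common ancestor — it is the merge base.

3415ec0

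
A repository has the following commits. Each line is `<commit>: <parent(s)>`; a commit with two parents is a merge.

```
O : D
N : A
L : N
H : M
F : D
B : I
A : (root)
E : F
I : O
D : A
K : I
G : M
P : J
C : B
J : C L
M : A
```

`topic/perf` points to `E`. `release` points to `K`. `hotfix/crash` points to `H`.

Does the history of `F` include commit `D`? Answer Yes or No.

Ancestors of F (commits reachable by following parents): {A, D, F}.
D is in that set, so it is an ancestor of F.

Yes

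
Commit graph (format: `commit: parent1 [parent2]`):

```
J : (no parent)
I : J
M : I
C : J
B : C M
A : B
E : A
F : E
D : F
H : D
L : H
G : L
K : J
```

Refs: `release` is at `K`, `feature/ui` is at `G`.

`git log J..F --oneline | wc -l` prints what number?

Reachable from F: {A, B, C, E, F, I, J, M}.
Reachable from J: {J}.
In F's history but not J's: {A, B, C, E, F, I, M} — 7 commits.

7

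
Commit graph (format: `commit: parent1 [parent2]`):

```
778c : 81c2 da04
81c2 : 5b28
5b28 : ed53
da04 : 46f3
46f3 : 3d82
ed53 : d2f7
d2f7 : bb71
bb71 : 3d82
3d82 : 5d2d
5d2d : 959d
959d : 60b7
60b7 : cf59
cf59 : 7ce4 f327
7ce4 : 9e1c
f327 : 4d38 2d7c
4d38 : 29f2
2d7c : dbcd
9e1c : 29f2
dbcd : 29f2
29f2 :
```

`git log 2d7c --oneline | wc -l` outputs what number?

Walking parent pointers from 2d7c: reachable set = {29f2, 2d7c, dbcd}.
That is 3 commits.

3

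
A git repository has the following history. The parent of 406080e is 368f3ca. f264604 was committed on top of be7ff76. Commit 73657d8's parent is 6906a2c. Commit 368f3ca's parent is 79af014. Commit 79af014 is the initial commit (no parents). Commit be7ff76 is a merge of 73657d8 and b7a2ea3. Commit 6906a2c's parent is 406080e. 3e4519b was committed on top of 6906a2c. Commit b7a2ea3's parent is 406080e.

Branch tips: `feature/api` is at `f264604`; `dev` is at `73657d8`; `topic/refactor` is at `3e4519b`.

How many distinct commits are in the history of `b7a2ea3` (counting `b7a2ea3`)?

4

Walking parent pointers from b7a2ea3: reachable set = {368f3ca, 406080e, 79af014, b7a2ea3}.
That is 4 commits.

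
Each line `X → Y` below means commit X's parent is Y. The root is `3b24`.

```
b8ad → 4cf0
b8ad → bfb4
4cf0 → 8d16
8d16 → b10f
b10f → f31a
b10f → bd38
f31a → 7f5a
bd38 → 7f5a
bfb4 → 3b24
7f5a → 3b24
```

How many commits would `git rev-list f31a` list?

3

Walking parent pointers from f31a: reachable set = {3b24, 7f5a, f31a}.
That is 3 commits.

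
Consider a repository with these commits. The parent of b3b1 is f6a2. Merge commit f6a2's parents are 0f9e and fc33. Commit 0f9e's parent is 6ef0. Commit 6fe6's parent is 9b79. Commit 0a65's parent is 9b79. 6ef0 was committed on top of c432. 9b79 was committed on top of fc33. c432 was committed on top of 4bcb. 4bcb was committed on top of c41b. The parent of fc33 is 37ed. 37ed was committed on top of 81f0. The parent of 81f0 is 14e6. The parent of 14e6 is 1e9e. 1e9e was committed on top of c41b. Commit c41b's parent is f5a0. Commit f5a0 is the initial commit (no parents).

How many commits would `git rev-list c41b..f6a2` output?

Reachable from f6a2: {0f9e, 14e6, 1e9e, 37ed, 4bcb, 6ef0, 81f0, c41b, c432, f5a0, f6a2, fc33}.
Reachable from c41b: {c41b, f5a0}.
In f6a2's history but not c41b's: {0f9e, 14e6, 1e9e, 37ed, 4bcb, 6ef0, 81f0, c432, f6a2, fc33} — 10 commits.

10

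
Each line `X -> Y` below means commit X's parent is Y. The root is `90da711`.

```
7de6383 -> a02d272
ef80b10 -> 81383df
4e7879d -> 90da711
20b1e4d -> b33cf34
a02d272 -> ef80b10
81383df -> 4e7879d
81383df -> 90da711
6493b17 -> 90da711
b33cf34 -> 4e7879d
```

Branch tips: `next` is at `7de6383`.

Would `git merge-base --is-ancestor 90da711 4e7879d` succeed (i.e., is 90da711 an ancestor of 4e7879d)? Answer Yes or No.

Ancestors of 4e7879d (commits reachable by following parents): {4e7879d, 90da711}.
90da711 is in that set, so it is an ancestor of 4e7879d.

Yes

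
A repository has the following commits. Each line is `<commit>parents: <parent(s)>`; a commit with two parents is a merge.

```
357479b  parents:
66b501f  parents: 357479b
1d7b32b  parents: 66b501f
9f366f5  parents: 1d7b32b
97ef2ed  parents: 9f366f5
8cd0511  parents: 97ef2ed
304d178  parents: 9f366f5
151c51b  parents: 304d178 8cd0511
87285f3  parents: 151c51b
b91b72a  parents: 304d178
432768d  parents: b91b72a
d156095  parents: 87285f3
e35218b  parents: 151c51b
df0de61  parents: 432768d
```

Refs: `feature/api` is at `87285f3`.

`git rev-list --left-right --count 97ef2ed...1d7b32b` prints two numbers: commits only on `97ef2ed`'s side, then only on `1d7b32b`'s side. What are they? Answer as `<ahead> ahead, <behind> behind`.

2 ahead, 0 behind

Reachable from 97ef2ed: {1d7b32b, 357479b, 66b501f, 97ef2ed, 9f366f5}.
Reachable from 1d7b32b: {1d7b32b, 357479b, 66b501f}.
Only in 97ef2ed's history (ahead): {97ef2ed, 9f366f5} — 2.
Only in 1d7b32b's history (behind): {} — 0.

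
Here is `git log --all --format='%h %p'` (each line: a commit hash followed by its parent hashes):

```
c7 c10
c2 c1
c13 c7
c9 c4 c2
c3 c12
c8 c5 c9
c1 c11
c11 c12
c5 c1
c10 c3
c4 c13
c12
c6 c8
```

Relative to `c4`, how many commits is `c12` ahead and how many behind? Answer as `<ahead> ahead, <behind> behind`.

0 ahead, 5 behind

Reachable from c12: {c12}.
Reachable from c4: {c10, c12, c13, c3, c4, c7}.
Only in c12's history (ahead): {} — 0.
Only in c4's history (behind): {c10, c13, c3, c4, c7} — 5.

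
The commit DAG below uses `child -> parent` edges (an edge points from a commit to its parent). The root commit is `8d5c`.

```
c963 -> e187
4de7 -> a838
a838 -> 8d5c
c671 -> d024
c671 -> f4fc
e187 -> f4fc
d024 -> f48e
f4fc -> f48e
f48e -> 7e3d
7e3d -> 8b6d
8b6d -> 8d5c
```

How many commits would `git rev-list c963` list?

Walking parent pointers from c963: reachable set = {7e3d, 8b6d, 8d5c, c963, e187, f48e, f4fc}.
That is 7 commits.

7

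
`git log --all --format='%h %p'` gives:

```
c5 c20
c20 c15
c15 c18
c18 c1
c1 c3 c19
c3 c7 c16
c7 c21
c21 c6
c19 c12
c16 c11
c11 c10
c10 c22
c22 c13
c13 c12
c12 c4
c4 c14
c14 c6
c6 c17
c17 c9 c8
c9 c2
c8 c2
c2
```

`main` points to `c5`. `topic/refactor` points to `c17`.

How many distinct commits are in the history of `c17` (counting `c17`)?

4

Walking parent pointers from c17: reachable set = {c17, c2, c8, c9}.
That is 4 commits.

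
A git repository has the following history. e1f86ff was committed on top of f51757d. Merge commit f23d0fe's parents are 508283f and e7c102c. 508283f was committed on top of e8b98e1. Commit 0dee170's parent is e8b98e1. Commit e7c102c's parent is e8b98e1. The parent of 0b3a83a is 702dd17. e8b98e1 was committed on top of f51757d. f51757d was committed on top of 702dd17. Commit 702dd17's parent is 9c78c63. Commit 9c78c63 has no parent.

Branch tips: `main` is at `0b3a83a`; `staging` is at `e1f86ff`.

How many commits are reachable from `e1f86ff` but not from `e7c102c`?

1

Reachable from e1f86ff: {702dd17, 9c78c63, e1f86ff, f51757d}.
Reachable from e7c102c: {702dd17, 9c78c63, e7c102c, e8b98e1, f51757d}.
In e1f86ff's history but not e7c102c's: {e1f86ff} — 1 commit.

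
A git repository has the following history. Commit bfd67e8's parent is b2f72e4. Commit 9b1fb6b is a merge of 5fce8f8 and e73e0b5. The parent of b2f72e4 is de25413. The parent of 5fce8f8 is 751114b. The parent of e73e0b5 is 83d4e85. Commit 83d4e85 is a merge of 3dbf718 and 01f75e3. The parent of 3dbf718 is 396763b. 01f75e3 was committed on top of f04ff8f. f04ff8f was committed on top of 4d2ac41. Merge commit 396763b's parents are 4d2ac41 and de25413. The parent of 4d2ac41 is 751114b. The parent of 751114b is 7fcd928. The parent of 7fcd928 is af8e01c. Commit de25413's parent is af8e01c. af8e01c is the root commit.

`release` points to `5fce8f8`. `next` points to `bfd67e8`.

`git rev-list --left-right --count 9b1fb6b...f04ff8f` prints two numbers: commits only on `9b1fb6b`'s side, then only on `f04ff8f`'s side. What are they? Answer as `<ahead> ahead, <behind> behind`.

Reachable from 9b1fb6b: {01f75e3, 396763b, 3dbf718, 4d2ac41, 5fce8f8, 751114b, 7fcd928, 83d4e85, 9b1fb6b, af8e01c, de25413, e73e0b5, f04ff8f}.
Reachable from f04ff8f: {4d2ac41, 751114b, 7fcd928, af8e01c, f04ff8f}.
Only in 9b1fb6b's history (ahead): {01f75e3, 396763b, 3dbf718, 5fce8f8, 83d4e85, 9b1fb6b, de25413, e73e0b5} — 8.
Only in f04ff8f's history (behind): {} — 0.

8 ahead, 0 behind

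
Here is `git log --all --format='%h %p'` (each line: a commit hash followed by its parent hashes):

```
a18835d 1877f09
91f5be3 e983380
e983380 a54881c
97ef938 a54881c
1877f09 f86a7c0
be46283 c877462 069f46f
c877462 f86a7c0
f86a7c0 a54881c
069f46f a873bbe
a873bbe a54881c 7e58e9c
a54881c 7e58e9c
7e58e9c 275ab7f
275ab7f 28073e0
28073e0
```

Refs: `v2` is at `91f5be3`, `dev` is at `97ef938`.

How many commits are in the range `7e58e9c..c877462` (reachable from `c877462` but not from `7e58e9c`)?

Reachable from c877462: {275ab7f, 28073e0, 7e58e9c, a54881c, c877462, f86a7c0}.
Reachable from 7e58e9c: {275ab7f, 28073e0, 7e58e9c}.
In c877462's history but not 7e58e9c's: {a54881c, c877462, f86a7c0} — 3 commits.

3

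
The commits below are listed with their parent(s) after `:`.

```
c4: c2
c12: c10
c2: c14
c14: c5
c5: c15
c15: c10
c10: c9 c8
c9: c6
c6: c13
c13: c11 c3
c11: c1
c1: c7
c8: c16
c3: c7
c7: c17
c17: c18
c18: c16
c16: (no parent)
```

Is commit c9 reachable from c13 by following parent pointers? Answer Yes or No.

No

Ancestors of c13: {c1, c11, c13, c16, c17, c18, c3, c7}.
c9 is not in that set, so it is not an ancestor of c13.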